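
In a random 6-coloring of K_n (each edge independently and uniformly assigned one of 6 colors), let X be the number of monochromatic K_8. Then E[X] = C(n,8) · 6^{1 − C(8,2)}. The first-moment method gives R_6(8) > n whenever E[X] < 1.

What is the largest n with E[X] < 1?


We need C(n, 8) · 6^{1 − 28} < 1, i.e. C(n, 8) < 6^{28 − 1} = 1023490369077469249536.
Check values of n near the boundary:
  n = 1593: C(1593, 8) = 1010555394551193970323; 1010555394551193970323 < 1023490369077469249536? YES
  n = 1594: C(1594, 8) = 1015652773590544255167; 1015652773590544255167 < 1023490369077469249536? YES
  n = 1595: C(1595, 8) = 1020772636343363633895; 1020772636343363633895 < 1023490369077469249536? YES
  n = 1596: C(1596, 8) = 1025915067760710553965; 1025915067760710553965 < 1023490369077469249536? NO
  n = 1597: C(1597, 8) = 1031080153060953275445; 1031080153060953275445 < 1023490369077469249536? NO
The largest n with C(n, 8) < 1023490369077469249536 is n = 1595 (where E[X] = 113419181815929292655/113721152119718805504 ≈ 0.997). Hence R_6(8) > 1595, i.e. R_6(8) ≥ 1596.

Largest n = 1595; hence R_6(8) > 1595.


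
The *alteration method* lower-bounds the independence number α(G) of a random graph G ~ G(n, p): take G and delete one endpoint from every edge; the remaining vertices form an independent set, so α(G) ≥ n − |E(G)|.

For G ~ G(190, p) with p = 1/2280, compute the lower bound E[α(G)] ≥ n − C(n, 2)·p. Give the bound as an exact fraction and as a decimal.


E[|E(G)|] = C(190, 2)·p = 17955 · (1/2280) = 63/8.
E[α(G)] ≥ n − E[|E(G)|] = 190 − 63/8 = 1457/8.
Numerically: ≈ 182.12500.
(This is only a lower bound; the true E[α(G)] may be larger.)

E[α(G)] ≥ 1457/8 ≈ 182.12500.


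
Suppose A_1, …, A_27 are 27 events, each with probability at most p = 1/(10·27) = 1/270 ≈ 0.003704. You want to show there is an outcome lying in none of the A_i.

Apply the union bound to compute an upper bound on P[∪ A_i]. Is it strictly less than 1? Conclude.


Union bound: P[∪_{i=1}^{27} A_i] ≤ Σ_i P[A_i] ≤ 27·p = 27·(1/270) = 1/10.
Numerically: 1/10 ≈ 0.100000.
Is 1/10 < 1? YES.
Since P[∪ A_i] ≤ 1/10 < 1, the complement has P[∩ A_i^c] ≥ 1 − 1/10 = 9/10 > 0, so some outcome avoids every A_i.

27·p = 1/10 ≈ 0.100000; existence CERTIFIED by the union bound.


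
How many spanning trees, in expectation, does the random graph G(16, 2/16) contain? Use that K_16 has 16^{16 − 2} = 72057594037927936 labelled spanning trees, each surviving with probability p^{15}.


K_16 has 16^{16 − 2} = 72057594037927936 labelled spanning trees.
For each such spanning tree H, let X_H = 1 if all 15 edges of H are present in G. Then P[X_H = 1] = p^{15} = (1/8)^{15} = 1/35184372088832.
By linearity of expectation: E[X] = Σ_H E[X_H] = 72057594037927936 · p^{15} = 72057594037927936 · 1/35184372088832 = 2048.
Numerically: E[X] ≈ 2048.

E[X] = 72057594037927936 · (1/8)^{15} = 2048 ≈ 2048.


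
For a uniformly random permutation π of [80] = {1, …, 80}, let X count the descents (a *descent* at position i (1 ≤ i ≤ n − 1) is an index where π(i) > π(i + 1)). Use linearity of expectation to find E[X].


Write X = Σ X_I over i = 1, …, 79, with X_I the indicator of one descent.
There are 79 indicators.
For each fixed i, the pair (π(i), π(i+1)) is a uniformly random ordered pair of distinct values from {1, …, 80}; by symmetry P[π(i) > π(i+1)] = 1/2.
By linearity: E[X] = 79 · (1/2) = (80 − 1) · (1/2) = 79/2 ≈ 39.500000.

E[X] = 79/2 = 39.500000.


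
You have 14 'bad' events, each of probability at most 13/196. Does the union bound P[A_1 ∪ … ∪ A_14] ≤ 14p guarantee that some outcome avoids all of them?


Union bound: P[∪_{i=1}^{14} A_i] ≤ Σ_i P[A_i] ≤ 14·p = 14·(13/196) = 13/14.
Numerically: 13/14 ≈ 0.929.
Is 13/14 < 1? YES.
Since P[∪ A_i] ≤ 13/14 < 1, the complement has P[∩ A_i^c] ≥ 1 − 13/14 = 1/14 > 0, so some outcome avoids every A_i.

14·p = 13/14 ≈ 0.929; existence CERTIFIED by the union bound.


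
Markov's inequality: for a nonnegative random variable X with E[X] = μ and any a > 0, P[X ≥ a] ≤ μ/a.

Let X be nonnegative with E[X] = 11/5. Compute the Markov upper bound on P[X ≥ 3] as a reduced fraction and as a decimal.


μ = E[X] = 11/5, a = 3.
Markov: P[X ≥ 3] ≤ μ/a = (11/5)/3 = 11/15.
Numerically: ≈ 0.733333.
(Since a = 3 > μ = 2.200000, the bound 11/15 is < 1 and informative.)

P[X ≥ 3] ≤ 11/15 ≈ 0.733333.


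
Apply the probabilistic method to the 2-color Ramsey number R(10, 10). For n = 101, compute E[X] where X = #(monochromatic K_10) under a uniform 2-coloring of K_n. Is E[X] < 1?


E[X] = C(101, 10) · 2^{1 − 45} = 19212541264840 · 2^{−44} = 19212541264840/17592186044416.
As a reduced fraction: E[X] = 2401567658105/2199023255552 ≈ 1.0921.
Is E[X] < 1? NO.
Since E[X] ≥ 1, the first-moment bound is inconclusive at n = 101; it does NOT by itself certify R(10, 10) > 101.

E[X] = 2401567658105/2199023255552 ≈ 1.0921; E[X] ≥ 1; first-moment method inconclusive here.


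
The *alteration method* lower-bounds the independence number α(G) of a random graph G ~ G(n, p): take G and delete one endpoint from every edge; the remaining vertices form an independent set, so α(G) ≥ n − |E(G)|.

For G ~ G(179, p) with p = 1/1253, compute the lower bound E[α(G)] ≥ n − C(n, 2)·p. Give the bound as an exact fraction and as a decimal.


E[|E(G)|] = C(179, 2)·p = 15931 · (1/1253) = 89/7.
E[α(G)] ≥ n − E[|E(G)|] = 179 − 89/7 = 1164/7.
Numerically: ≈ 166.28571.
(This is only a lower bound; the true E[α(G)] may be larger.)

E[α(G)] ≥ 1164/7 ≈ 166.28571.


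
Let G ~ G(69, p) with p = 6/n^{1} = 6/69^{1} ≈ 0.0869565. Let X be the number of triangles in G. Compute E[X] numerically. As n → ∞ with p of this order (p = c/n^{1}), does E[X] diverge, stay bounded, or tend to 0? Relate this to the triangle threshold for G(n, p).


Number of potential triangles: C(69, 3) = 52394.
Each occurs with probability p³ ≈ (0.0869565)³ ≈ 6.57516232e-04.
By linearity: E[X] = C(69, 3)·p³ ≈ 52394 · 6.57516232e-04 ≈ 34.449905.
Here α = 1, so p = 6/n is exactly at the triangle threshold p ~ 1/n. Asymptotically E[X] → c³/6 = 6³/6 = 36 ≈ 36.000000, a bounded constant. In this regime the triangle count is asymptotically Poisson(c³/6).

E[X] ≈ 34.449905; in regime p = Θ(1/n^{1}) E[X] stays bounded (at the triangle threshold p ~ 1/n).


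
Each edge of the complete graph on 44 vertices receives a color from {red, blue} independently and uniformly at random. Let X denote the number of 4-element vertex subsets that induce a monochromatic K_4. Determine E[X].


Let X = Σ_S X_S over the C(44, 4) = 135751 subsets S of size 4, where X_S = 1 if the K_4 on S is monochromatic.
For a fixed S, the K_4 on S has C(4, 2) = 6 edges. P[all 6 edges red] = (1/2)^6, and likewise for blue, so P[monochromatic] = 2·(1/2)^6 = 2^{1 − 6} = 1/32.
Summing: E[X] = C(44, 4) · 2^{1 − 6} = 135751 · 1/32 = 135751/32.
Numerically: E[X] ≈ 4242.2188.

E[X] = C(44,4)·2^(1−C(4,2)) = 135751/32 ≈ 4242.2188.


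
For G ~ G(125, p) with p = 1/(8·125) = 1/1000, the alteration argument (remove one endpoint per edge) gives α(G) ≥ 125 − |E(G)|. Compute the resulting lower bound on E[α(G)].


E[|E(G)|] = C(125, 2)·p = 7750 · (1/1000) = 31/4.
E[α(G)] ≥ n − E[|E(G)|] = 125 − 31/4 = 469/4.
Numerically: ≈ 117.250000.
(This is only a lower bound; the true E[α(G)] may be larger.)

E[α(G)] ≥ 469/4 ≈ 117.250000.


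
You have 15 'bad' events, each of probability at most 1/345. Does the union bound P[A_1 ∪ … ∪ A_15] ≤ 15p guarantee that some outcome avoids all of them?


Union bound: P[∪_{i=1}^{15} A_i] ≤ Σ_i P[A_i] ≤ 15·p = 15·(1/345) = 1/23.
Numerically: 1/23 ≈ 0.0434783.
Is 1/23 < 1? YES.
Since P[∪ A_i] ≤ 1/23 < 1, the complement has P[∩ A_i^c] ≥ 1 − 1/23 = 22/23 > 0, so some outcome avoids every A_i.

15·p = 1/23 ≈ 0.0434783; existence CERTIFIED by the union bound.


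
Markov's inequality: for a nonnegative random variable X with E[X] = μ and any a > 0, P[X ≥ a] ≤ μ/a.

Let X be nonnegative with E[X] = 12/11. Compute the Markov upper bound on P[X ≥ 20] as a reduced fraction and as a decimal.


μ = E[X] = 12/11, a = 20.
Markov: P[X ≥ 20] ≤ μ/a = (12/11)/20 = 3/55.
Numerically: ≈ 0.054545.
(Since a = 20 > μ = 1.090909, the bound 3/55 is < 1 and informative.)

P[X ≥ 20] ≤ 3/55 ≈ 0.054545.


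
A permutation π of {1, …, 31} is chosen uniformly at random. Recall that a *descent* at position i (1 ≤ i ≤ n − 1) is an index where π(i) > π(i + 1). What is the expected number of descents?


Write X = Σ X_I over i = 1, …, 30, with X_I the indicator of one descent.
There are 30 indicators.
For each fixed i, the pair (π(i), π(i+1)) is a uniformly random ordered pair of distinct values from {1, …, 31}; by symmetry P[π(i) > π(i+1)] = 1/2.
By linearity: E[X] = 30 · (1/2) = (31 − 1) · (1/2) = 15 ≈ 15.000.

E[X] = 15 = 15.000.


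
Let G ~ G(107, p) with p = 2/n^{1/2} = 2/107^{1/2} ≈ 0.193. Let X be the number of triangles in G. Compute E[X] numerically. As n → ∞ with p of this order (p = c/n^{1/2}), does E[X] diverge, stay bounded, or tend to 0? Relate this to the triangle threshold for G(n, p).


Number of potential triangles: C(107, 3) = 198485.
Each occurs with probability p³ ≈ (0.193)³ ≈ 7.22794e-03.
By linearity: E[X] = C(107, 3)·p³ ≈ 198485 · 7.22794e-03 ≈ 1434.637.
Since α = 1/2 < 1, p = c/n^{1/2} ≫ 1/n is above the triangle threshold p ~ 1/n. Asymptotically E[X] ~ (c³/6)·n^{3(1−α)} = (2³/6)·n^{1.5} → ∞; triangles are abundant w.h.p.

E[X] ≈ 1434.637; in regime p = Θ(1/n^{1/2}) E[X] diverges (above the triangle threshold p ~ 1/n).


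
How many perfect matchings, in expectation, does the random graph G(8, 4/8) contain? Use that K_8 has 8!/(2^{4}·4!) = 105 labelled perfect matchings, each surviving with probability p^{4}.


K_8 has 8!/(2^{4}·4!) = 105 labelled perfect matchings.
For each such perfect matching H, let X_H = 1 if all 4 edges of H are present in G. Then P[X_H = 1] = p^{4} = (1/2)^{4} = 1/16.
By linearity: E[X] = Σ_H E[X_H] = 105 · p^{4} = 105 · 1/16 = 105/16.
Numerically: E[X] ≈ 6.5625.

E[X] = 105 · (1/2)^{4} = 105/16 ≈ 6.5625.


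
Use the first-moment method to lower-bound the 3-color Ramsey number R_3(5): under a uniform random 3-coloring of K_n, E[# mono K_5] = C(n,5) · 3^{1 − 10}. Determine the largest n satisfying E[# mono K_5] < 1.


We need C(n, 5) · 3^{1 − 10} < 1, i.e. C(n, 5) < 3^{10 − 1} = 19683.
Check values of n near the boundary:
  n = 15: C(15, 5) = 3003; 3003 < 19683? YES
  n = 16: C(16, 5) = 4368; 4368 < 19683? YES
  n = 17: C(17, 5) = 6188; 6188 < 19683? YES
  n = 18: C(18, 5) = 8568; 8568 < 19683? YES
  n = 19: C(19, 5) = 11628; 11628 < 19683? YES
  n = 20: C(20, 5) = 15504; 15504 < 19683? YES
  n = 21: C(21, 5) = 20349; 20349 < 19683? NO
The largest n with C(n, 5) < 19683 is n = 20 (where E[X] = 5168/6561 ≈ 0.78768). Hence R_3(5) > 20, i.e. R_3(5) ≥ 21.

Largest n = 20; hence R_3(5) > 20.


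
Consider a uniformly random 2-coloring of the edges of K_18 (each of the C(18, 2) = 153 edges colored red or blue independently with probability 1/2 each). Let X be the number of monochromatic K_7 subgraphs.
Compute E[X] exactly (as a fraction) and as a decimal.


Let X = Σ_S X_S over the C(18, 7) = 31824 subsets S of size 7, where X_S = 1 if the K_7 on S is monochromatic.
For a fixed S, the K_7 on S has C(7, 2) = 21 edges. P[all 21 edges red] = (1/2)^21, and likewise for blue, so P[monochromatic] = 2·(1/2)^21 = 2^{1 − 21} = 1/1048576.
Summing: E[X] = C(18, 7) · 2^{1 − 21} = 31824 · 1/1048576 = 1989/65536.
Numerically: E[X] ≈ 0.03035.

E[X] = C(18,7)·2^(1−C(7,2)) = 1989/65536 ≈ 0.03035.


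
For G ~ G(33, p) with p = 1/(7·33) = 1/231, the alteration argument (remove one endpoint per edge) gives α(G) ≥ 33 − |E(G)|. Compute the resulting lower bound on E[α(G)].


E[|E(G)|] = C(33, 2)·p = 528 · (1/231) = 16/7.
E[α(G)] ≥ n − E[|E(G)|] = 33 − 16/7 = 215/7.
Numerically: ≈ 30.714286.
(This is only a lower bound; the true E[α(G)] may be larger.)

E[α(G)] ≥ 215/7 ≈ 30.714286.


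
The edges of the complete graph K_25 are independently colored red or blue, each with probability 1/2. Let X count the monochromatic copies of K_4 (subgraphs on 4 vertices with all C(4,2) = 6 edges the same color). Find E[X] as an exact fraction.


Let X = Σ_S X_S over the C(25, 4) = 12650 subsets S of size 4, where X_S = 1 if the K_4 on S is monochromatic.
For a fixed S, the K_4 on S has C(4, 2) = 6 edges. P[all 6 edges red] = (1/2)^6, and likewise for blue, so P[monochromatic] = 2·(1/2)^6 = 2^{1 − 6} = 1/32.
By linearity of expectation: E[X] = C(25, 4) · 2^{1 − 6} = 12650 · 1/32 = 6325/16.
Numerically: E[X] ≈ 395.312500.

E[X] = C(25,4)·2^(1−C(4,2)) = 6325/16 ≈ 395.312500.


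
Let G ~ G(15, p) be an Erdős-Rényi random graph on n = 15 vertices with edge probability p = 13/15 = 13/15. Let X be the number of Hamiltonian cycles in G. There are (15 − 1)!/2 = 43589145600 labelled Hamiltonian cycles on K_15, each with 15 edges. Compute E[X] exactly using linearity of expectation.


K_15 has (15 − 1)!/2 = 43589145600 labelled Hamiltonian cycles.
For each such Hamiltonian cycle H, let X_H = 1 if all 15 edges of H are present in G. Then P[X_H = 1] = p^{15} = (13/15)^{15} = 51185893014090757/437893890380859375.
By linearity: E[X] = Σ_H E[X_H] = 43589145600 · p^{15} = 43589145600 · 51185893014090757/437893890380859375 = 367267381606127548722176/72081298828125.
Numerically: E[X] ≈ 5.095e+09.

E[X] = 43589145600 · (13/15)^{15} = 367267381606127548722176/72081298828125 ≈ 5.095e+09.


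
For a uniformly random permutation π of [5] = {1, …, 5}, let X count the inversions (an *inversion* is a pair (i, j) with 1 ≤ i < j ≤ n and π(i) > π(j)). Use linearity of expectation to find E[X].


Write X = Σ X_I over the C(5, 2) = 10 pairs i < j, with X_I the indicator of one inversion.
There are 10 indicators.
For each fixed pair i < j, the values π(i) and π(j) are two distinct elements of {1, …, 5} in uniformly random order; by symmetry P[π(i) > π(j)] = 1/2.
By linearity: E[X] = 10 · (1/2) = C(5, 2) · (1/2) = 10/2 = 5 ≈ 5.000.

E[X] = 5 = 5.000.


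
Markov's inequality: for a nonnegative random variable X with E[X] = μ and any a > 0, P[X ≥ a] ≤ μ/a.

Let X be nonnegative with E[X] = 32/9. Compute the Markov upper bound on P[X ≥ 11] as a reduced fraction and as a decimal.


μ = E[X] = 32/9, a = 11.
Markov: P[X ≥ 11] ≤ μ/a = (32/9)/11 = 32/99.
Numerically: ≈ 0.323232.
(Since a = 11 > μ = 3.555556, the bound 32/99 is < 1 and informative.)

P[X ≥ 11] ≤ 32/99 ≈ 0.323232.


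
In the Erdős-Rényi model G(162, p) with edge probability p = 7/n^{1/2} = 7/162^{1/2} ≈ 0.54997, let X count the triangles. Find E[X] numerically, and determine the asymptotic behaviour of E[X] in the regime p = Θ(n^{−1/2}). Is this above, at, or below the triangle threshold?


Number of potential triangles: C(162, 3) = 695520.
Each occurs with probability p³ ≈ (0.54997)³ ≈ 1.6634954e-01.
By linearity: E[X] = C(162, 3)·p³ ≈ 695520 · 1.6634954e-01 ≈ 115699.43045.
Since α = 1/2 < 1, p = c/n^{1/2} ≫ 1/n is above the triangle threshold p ~ 1/n. Asymptotically E[X] ~ (c³/6)·n^{3(1−α)} = (7³/6)·n^{1.5} → ∞; triangles are abundant w.h.p.

E[X] ≈ 115699.43045; in regime p = Θ(1/n^{1/2}) E[X] diverges (above the triangle threshold p ~ 1/n).


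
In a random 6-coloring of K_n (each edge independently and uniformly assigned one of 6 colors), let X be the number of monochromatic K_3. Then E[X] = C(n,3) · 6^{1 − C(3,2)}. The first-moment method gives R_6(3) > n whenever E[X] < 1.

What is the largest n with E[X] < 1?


We need C(n, 3) · 6^{1 − 3} < 1, i.e. C(n, 3) < 6^{3 − 1} = 36.
Check values of n near the boundary:
  n = 4: C(4, 3) = 4; 4 < 36? YES
  n = 5: C(5, 3) = 10; 10 < 36? YES
  n = 6: C(6, 3) = 20; 20 < 36? YES
  n = 7: C(7, 3) = 35; 35 < 36? YES
  n = 8: C(8, 3) = 56; 56 < 36? NO
  n = 9: C(9, 3) = 84; 84 < 36? NO
  n = 10: C(10, 3) = 120; 120 < 36? NO
The largest n with C(n, 3) < 36 is n = 7 (where E[X] = 35/36 ≈ 0.9722). Hence R_6(3) > 7, i.e. R_6(3) ≥ 8.

Largest n = 7; hence R_6(3) > 7.


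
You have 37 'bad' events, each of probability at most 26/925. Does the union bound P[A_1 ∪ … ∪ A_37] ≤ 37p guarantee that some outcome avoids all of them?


Union bound: P[∪_{i=1}^{37} A_i] ≤ Σ_i P[A_i] ≤ 37·p = 37·(26/925) = 26/25.
Numerically: 26/25 ≈ 1.0400000.
Is 26/25 < 1? NO.
Since the bound 26/25 is ≥ 1, the union bound is uninformative here; it does NOT by itself certify existence.

37·p = 26/25 ≈ 1.0400000; existence NOT certified by the union bound.


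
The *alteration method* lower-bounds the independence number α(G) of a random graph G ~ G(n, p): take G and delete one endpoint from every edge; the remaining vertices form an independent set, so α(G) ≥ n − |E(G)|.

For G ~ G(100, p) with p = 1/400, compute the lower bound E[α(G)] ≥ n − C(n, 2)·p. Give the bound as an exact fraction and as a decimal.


E[|E(G)|] = C(100, 2)·p = 4950 · (1/400) = 99/8.
E[α(G)] ≥ n − E[|E(G)|] = 100 − 99/8 = 701/8.
Numerically: ≈ 87.6250.
(This is only a lower bound; the true E[α(G)] may be larger.)

E[α(G)] ≥ 701/8 ≈ 87.6250.


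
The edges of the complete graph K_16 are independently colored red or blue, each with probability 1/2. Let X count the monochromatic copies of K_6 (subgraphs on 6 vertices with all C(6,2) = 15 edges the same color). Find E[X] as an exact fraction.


Let X = Σ_S X_S over the C(16, 6) = 8008 subsets S of size 6, where X_S = 1 if the K_6 on S is monochromatic.
For a fixed S, the K_6 on S has C(6, 2) = 15 edges. P[all 15 edges red] = (1/2)^15, and likewise for blue, so P[monochromatic] = 2·(1/2)^15 = 2^{1 − 15} = 1/16384.
Summing: E[X] = C(16, 6) · 2^{1 − 15} = 8008 · 1/16384 = 1001/2048.
Numerically: E[X] ≈ 0.48877.

E[X] = C(16,6)·2^(1−C(6,2)) = 1001/2048 ≈ 0.48877.


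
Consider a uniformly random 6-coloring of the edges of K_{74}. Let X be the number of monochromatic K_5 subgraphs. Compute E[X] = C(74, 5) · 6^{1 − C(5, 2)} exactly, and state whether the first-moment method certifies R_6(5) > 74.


E[X] = C(74, 5) · 6^{1 − 10} = 16108764 · 6^{−9} = 16108764/10077696.
As a reduced fraction: E[X] = 1342397/839808 ≈ 1.598.
Is E[X] < 1? NO.
Since E[X] ≥ 1, the first-moment bound is inconclusive at n = 74; it does NOT by itself certify R_6(5) > 74.

E[X] = 1342397/839808 ≈ 1.598; E[X] ≥ 1; first-moment method inconclusive here.


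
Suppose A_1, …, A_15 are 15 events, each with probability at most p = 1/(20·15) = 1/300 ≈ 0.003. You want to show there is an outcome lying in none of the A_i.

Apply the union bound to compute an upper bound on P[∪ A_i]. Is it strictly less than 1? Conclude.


Union bound: P[∪_{i=1}^{15} A_i] ≤ Σ_i P[A_i] ≤ 15·p = 15·(1/300) = 1/20.
Numerically: 1/20 ≈ 0.050.
Is 1/20 < 1? YES.
Since P[∪ A_i] ≤ 1/20 < 1, the complement has P[∩ A_i^c] ≥ 1 − 1/20 = 19/20 > 0, so some outcome avoids every A_i.

15·p = 1/20 ≈ 0.050; existence CERTIFIED by the union bound.


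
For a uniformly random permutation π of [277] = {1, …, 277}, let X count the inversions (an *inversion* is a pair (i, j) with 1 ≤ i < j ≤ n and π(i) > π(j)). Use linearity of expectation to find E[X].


Write X = Σ X_I over the C(277, 2) = 38226 pairs i < j, with X_I the indicator of one inversion.
There are 38226 indicators.
For each fixed pair i < j, the values π(i) and π(j) are two distinct elements of {1, …, 277} in uniformly random order; by symmetry P[π(i) > π(j)] = 1/2.
By linearity: E[X] = 38226 · (1/2) = C(277, 2) · (1/2) = 38226/2 = 19113 ≈ 19113.00000.

E[X] = 19113 = 19113.00000.


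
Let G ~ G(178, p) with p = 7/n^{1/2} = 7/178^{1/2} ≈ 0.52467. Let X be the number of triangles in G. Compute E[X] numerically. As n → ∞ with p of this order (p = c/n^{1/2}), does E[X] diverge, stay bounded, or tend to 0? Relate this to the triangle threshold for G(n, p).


Number of potential triangles: C(178, 3) = 924176.
Each occurs with probability p³ ≈ (0.52467)³ ≈ 1.4443223e-01.
By linearity: E[X] = C(178, 3)·p³ ≈ 924176 · 1.4443223e-01 ≈ 133480.80055.
Since α = 1/2 < 1, p = c/n^{1/2} ≫ 1/n is above the triangle threshold p ~ 1/n. Asymptotically E[X] ~ (c³/6)·n^{3(1−α)} = (7³/6)·n^{1.5} → ∞; triangles are abundant w.h.p.

E[X] ≈ 133480.80055; in regime p = Θ(1/n^{1/2}) E[X] diverges (above the triangle threshold p ~ 1/n).


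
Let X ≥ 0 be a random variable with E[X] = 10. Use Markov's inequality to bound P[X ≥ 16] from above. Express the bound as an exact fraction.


μ = E[X] = 10, a = 16.
Markov: P[X ≥ 16] ≤ μ/a = (10)/16 = 5/8.
Numerically: ≈ 0.625000.
(Since a = 16 > μ = 10.000000, the bound 5/8 is < 1 and informative.)

P[X ≥ 16] ≤ 5/8 ≈ 0.625000.


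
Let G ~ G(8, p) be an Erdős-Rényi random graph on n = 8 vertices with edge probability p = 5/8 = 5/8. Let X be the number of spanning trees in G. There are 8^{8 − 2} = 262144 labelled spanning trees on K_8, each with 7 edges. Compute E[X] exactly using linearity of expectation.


K_8 has 8^{8 − 2} = 262144 labelled spanning trees.
For each such spanning tree H, let X_H = 1 if all 7 edges of H are present in G. Then P[X_H = 1] = p^{7} = (5/8)^{7} = 78125/2097152.
By linearity of expectation: E[X] = Σ_H E[X_H] = 262144 · p^{7} = 262144 · 78125/2097152 = 78125/8.
Numerically: E[X] ≈ 9766.

E[X] = 262144 · (5/8)^{7} = 78125/8 ≈ 9766.


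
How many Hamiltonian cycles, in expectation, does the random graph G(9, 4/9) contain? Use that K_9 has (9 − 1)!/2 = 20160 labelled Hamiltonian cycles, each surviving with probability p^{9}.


K_9 has (9 − 1)!/2 = 20160 labelled Hamiltonian cycles.
For each such Hamiltonian cycle H, let X_H = 1 if all 9 edges of H are present in G. Then P[X_H = 1] = p^{9} = (4/9)^{9} = 262144/387420489.
By linearity of expectation: E[X] = Σ_H E[X_H] = 20160 · p^{9} = 20160 · 262144/387420489 = 587202560/43046721.
Numerically: E[X] ≈ 13.64.

E[X] = 20160 · (4/9)^{9} = 587202560/43046721 ≈ 13.64.


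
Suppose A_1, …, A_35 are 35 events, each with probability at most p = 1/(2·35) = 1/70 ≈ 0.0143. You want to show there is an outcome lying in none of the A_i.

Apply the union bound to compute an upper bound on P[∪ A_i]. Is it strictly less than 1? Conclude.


Union bound: P[∪_{i=1}^{35} A_i] ≤ Σ_i P[A_i] ≤ 35·p = 35·(1/70) = 1/2.
Numerically: 1/2 ≈ 0.5000.
Is 1/2 < 1? YES.
Since P[∪ A_i] ≤ 1/2 < 1, the complement has P[∩ A_i^c] ≥ 1 − 1/2 = 1/2 > 0, so some outcome avoids every A_i.

35·p = 1/2 ≈ 0.5000; existence CERTIFIED by the union bound.


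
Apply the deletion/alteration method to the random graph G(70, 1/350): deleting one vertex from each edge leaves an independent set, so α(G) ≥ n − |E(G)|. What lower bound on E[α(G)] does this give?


E[|E(G)|] = C(70, 2)·p = 2415 · (1/350) = 69/10.
E[α(G)] ≥ n − E[|E(G)|] = 70 − 69/10 = 631/10.
Numerically: ≈ 63.10000.
(This is only a lower bound; the true E[α(G)] may be larger.)

E[α(G)] ≥ 631/10 ≈ 63.10000.


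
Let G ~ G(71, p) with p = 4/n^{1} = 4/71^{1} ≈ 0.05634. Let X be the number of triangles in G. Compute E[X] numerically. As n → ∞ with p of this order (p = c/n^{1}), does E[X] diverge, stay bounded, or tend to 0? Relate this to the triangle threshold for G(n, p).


Number of potential triangles: C(71, 3) = 57155.
Each occurs with probability p³ ≈ (0.05634)³ ≈ 1.788154e-04.
By linearity: E[X] = C(71, 3)·p³ ≈ 57155 · 1.788154e-04 ≈ 10.2202.
Here α = 1, so p = 4/n is exactly at the triangle threshold p ~ 1/n. Asymptotically E[X] → c³/6 = 4³/6 = 32/3 ≈ 10.6667, a bounded constant. In this regime the triangle count is asymptotically Poisson(c³/6).

E[X] ≈ 10.2202; in regime p = Θ(1/n^{1}) E[X] stays bounded (at the triangle threshold p ~ 1/n).


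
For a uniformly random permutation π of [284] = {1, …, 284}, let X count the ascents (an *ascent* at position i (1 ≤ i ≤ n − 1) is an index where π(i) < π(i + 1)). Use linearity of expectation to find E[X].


Write X = Σ X_I over i = 1, …, 283, with X_I the indicator of one ascent.
There are 283 indicators.
For each fixed i, the pair (π(i), π(i+1)) is a uniformly random ordered pair of distinct values from {1, …, 284}; by symmetry P[π(i) < π(i+1)] = 1/2.
By linearity: E[X] = 283 · (1/2) = (284 − 1) · (1/2) = 283/2 ≈ 141.50000.

E[X] = 283/2 = 141.50000.


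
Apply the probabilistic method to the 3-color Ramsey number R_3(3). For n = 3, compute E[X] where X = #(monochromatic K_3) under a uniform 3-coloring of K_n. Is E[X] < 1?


E[X] = C(3, 3) · 3^{1 − 3} = 1 · 3^{−2} = 1/9.
As a reduced fraction: E[X] = 1/9 ≈ 0.11111.
Is E[X] < 1? YES.
Since E[X] < 1, there exists a 3-coloring of K_{3} with no monochromatic K_3; hence R_3(3) > 3.

E[X] = 1/9 ≈ 0.11111; E[X] < 1, so R_3(3) > 3.


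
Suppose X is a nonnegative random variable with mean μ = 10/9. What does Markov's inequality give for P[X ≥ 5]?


μ = E[X] = 10/9, a = 5.
Markov: P[X ≥ 5] ≤ μ/a = (10/9)/5 = 2/9.
Numerically: ≈ 0.222222.
(Since a = 5 > μ = 1.111111, the bound 2/9 is < 1 and informative.)

P[X ≥ 5] ≤ 2/9 ≈ 0.222222.


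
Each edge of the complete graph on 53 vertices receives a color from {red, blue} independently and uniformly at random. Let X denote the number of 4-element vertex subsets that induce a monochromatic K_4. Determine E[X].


Let X = Σ_S X_S over the C(53, 4) = 292825 subsets S of size 4, where X_S = 1 if the K_4 on S is monochromatic.
For a fixed S, the K_4 on S has C(4, 2) = 6 edges. P[all 6 edges red] = (1/2)^6, and likewise for blue, so P[monochromatic] = 2·(1/2)^6 = 2^{1 − 6} = 1/32.
By linearity: E[X] = C(53, 4) · 2^{1 − 6} = 292825 · 1/32 = 292825/32.
Numerically: E[X] ≈ 9150.7812.

E[X] = C(53,4)·2^(1−C(4,2)) = 292825/32 ≈ 9150.7812.


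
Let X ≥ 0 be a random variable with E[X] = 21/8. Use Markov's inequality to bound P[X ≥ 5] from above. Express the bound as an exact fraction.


μ = E[X] = 21/8, a = 5.
Markov: P[X ≥ 5] ≤ μ/a = (21/8)/5 = 21/40.
Numerically: ≈ 0.525.
(Since a = 5 > μ = 2.625, the bound 21/40 is < 1 and informative.)

P[X ≥ 5] ≤ 21/40 ≈ 0.525.


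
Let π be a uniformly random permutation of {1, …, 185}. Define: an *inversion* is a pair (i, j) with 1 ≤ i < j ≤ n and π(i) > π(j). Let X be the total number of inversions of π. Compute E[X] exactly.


Write X = Σ X_I over the C(185, 2) = 17020 pairs i < j, with X_I the indicator of one inversion.
There are 17020 indicators.
For each fixed pair i < j, the values π(i) and π(j) are two distinct elements of {1, …, 185} in uniformly random order; by symmetry P[π(i) > π(j)] = 1/2.
By linearity: E[X] = 17020 · (1/2) = C(185, 2) · (1/2) = 17020/2 = 8510 ≈ 8510.00000.

E[X] = 8510 = 8510.00000.


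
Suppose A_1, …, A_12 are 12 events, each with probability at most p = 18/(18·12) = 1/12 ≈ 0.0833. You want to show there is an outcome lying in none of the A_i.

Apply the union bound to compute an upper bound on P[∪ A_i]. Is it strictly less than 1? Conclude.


Union bound: P[∪_{i=1}^{12} A_i] ≤ Σ_i P[A_i] ≤ 12·p = 12·(1/12) = 1.
Numerically: 1 ≈ 1.0000.
Is 1 < 1? NO.
Since the bound 1 is ≥ 1, the union bound is uninformative here; it does NOT by itself certify existence.

12·p = 1 ≈ 1.0000; existence NOT certified by the union bound.


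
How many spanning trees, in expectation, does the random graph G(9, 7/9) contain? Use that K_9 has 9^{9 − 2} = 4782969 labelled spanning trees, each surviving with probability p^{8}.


K_9 has 9^{9 − 2} = 4782969 labelled spanning trees.
For each such spanning tree H, let X_H = 1 if all 8 edges of H are present in G. Then P[X_H = 1] = p^{8} = (7/9)^{8} = 5764801/43046721.
By linearity of expectation: E[X] = Σ_H E[X_H] = 4782969 · p^{8} = 4782969 · 5764801/43046721 = 5764801/9.
Numerically: E[X] ≈ 6.405e+05.

E[X] = 4782969 · (7/9)^{8} = 5764801/9 ≈ 6.405e+05.


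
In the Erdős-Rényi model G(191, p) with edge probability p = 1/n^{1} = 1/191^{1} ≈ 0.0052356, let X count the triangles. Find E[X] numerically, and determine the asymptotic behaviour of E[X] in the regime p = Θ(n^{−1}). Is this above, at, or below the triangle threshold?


Number of potential triangles: C(191, 3) = 1143135.
Each occurs with probability p³ ≈ (0.0052356)³ ≈ 1.4351586e-07.
By linearity: E[X] = C(191, 3)·p³ ≈ 1143135 · 1.4351586e-07 ≈ 0.16406.
Here α = 1, so p = 1/n is exactly at the triangle threshold p ~ 1/n. Asymptotically E[X] → c³/6 = 1³/6 = 1/6 ≈ 0.16667, a bounded constant. In this regime the triangle count is asymptotically Poisson(c³/6).

E[X] ≈ 0.16406; in regime p = Θ(1/n^{1}) E[X] stays bounded (at the triangle threshold p ~ 1/n).


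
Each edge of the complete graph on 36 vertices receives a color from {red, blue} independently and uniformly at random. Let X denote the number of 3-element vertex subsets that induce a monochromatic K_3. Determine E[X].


Let X = Σ_S X_S over the C(36, 3) = 7140 subsets S of size 3, where X_S = 1 if the K_3 on S is monochromatic.
For a fixed S, the K_3 on S has C(3, 2) = 3 edges. P[all 3 edges red] = (1/2)^3, and likewise for blue, so P[monochromatic] = 2·(1/2)^3 = 2^{1 − 3} = 1/4.
By linearity: E[X] = C(36, 3) · 2^{1 − 3} = 7140 · 1/4 = 1785.
Numerically: E[X] ≈ 1785.000000.

E[X] = C(36,3)·2^(1−C(3,2)) = 1785 ≈ 1785.000000.


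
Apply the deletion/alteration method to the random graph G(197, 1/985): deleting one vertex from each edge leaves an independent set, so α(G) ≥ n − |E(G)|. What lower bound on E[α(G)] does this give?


E[|E(G)|] = C(197, 2)·p = 19306 · (1/985) = 98/5.
E[α(G)] ≥ n − E[|E(G)|] = 197 − 98/5 = 887/5.
Numerically: ≈ 177.400.
(This is only a lower bound; the true E[α(G)] may be larger.)

E[α(G)] ≥ 887/5 ≈ 177.400.


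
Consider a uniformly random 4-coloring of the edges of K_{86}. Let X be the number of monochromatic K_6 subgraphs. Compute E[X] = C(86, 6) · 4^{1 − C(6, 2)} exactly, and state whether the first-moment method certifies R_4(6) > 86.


E[X] = C(86, 6) · 4^{1 − 15} = 470155077 · 4^{−14} = 470155077/268435456.
As a reduced fraction: E[X] = 470155077/268435456 ≈ 1.75146.
Is E[X] < 1? NO.
Since E[X] ≥ 1, the first-moment bound is inconclusive at n = 86; it does NOT by itself certify R_4(6) > 86.

E[X] = 470155077/268435456 ≈ 1.75146; E[X] ≥ 1; first-moment method inconclusive here.


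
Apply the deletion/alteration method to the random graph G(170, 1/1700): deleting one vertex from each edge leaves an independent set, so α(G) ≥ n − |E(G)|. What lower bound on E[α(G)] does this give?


E[|E(G)|] = C(170, 2)·p = 14365 · (1/1700) = 169/20.
E[α(G)] ≥ n − E[|E(G)|] = 170 − 169/20 = 3231/20.
Numerically: ≈ 161.5500.
(This is only a lower bound; the true E[α(G)] may be larger.)

E[α(G)] ≥ 3231/20 ≈ 161.5500.


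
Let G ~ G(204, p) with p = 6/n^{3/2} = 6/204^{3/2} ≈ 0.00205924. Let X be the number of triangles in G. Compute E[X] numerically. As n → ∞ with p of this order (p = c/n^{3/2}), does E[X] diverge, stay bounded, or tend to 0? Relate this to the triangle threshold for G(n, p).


Number of potential triangles: C(204, 3) = 1394204.
Each occurs with probability p³ ≈ (0.00205924)³ ≈ 8.73208587e-09.
By linearity: E[X] = C(204, 3)·p³ ≈ 1394204 · 8.73208587e-09 ≈ 0.012174.
Since α = 3/2 > 1, p = c/n^{3/2} = o(1/n) is below the triangle threshold p ~ 1/n. Asymptotically E[X] ~ (c³/6)·n^{3(1−α)} = (6³/6)·n^{-1.5} → 0, so by Markov's inequality G has no triangles w.h.p.

E[X] ≈ 0.012174; in regime p = Θ(1/n^{3/2}) E[X] tends to 0 (below the triangle threshold p ~ 1/n).


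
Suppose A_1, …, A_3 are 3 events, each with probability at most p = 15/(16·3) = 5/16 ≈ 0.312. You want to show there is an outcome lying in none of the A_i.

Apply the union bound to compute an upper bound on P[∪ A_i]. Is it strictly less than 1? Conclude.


Union bound: P[∪_{i=1}^{3} A_i] ≤ Σ_i P[A_i] ≤ 3·p = 3·(5/16) = 15/16.
Numerically: 15/16 ≈ 0.938.
Is 15/16 < 1? YES.
Since P[∪ A_i] ≤ 15/16 < 1, the complement has P[∩ A_i^c] ≥ 1 − 15/16 = 1/16 > 0, so some outcome avoids every A_i.

3·p = 15/16 ≈ 0.938; existence CERTIFIED by the union bound.


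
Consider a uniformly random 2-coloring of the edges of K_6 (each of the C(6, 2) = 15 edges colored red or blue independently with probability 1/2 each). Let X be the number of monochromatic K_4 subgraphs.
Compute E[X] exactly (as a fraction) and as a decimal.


Let X = Σ_S X_S over the C(6, 4) = 15 subsets S of size 4, where X_S = 1 if the K_4 on S is monochromatic.
For a fixed S, the K_4 on S has C(4, 2) = 6 edges. P[all 6 edges red] = (1/2)^6, and likewise for blue, so P[monochromatic] = 2·(1/2)^6 = 2^{1 − 6} = 1/32.
By linearity of expectation: E[X] = C(6, 4) · 2^{1 − 6} = 15 · 1/32 = 15/32.
Numerically: E[X] ≈ 0.46875.

E[X] = C(6,4)·2^(1−C(4,2)) = 15/32 ≈ 0.46875.


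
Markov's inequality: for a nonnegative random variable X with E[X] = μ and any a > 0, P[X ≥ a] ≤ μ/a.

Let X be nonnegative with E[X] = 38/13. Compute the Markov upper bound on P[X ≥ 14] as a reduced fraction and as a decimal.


μ = E[X] = 38/13, a = 14.
Markov: P[X ≥ 14] ≤ μ/a = (38/13)/14 = 19/91.
Numerically: ≈ 0.209.
(Since a = 14 > μ = 2.923, the bound 19/91 is < 1 and informative.)

P[X ≥ 14] ≤ 19/91 ≈ 0.209.


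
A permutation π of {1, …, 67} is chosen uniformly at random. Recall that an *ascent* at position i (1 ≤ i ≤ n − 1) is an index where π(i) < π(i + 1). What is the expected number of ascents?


Write X = Σ X_I over i = 1, …, 66, with X_I the indicator of one ascent.
There are 66 indicators.
For each fixed i, the pair (π(i), π(i+1)) is a uniformly random ordered pair of distinct values from {1, …, 67}; by symmetry P[π(i) < π(i+1)] = 1/2.
By linearity: E[X] = 66 · (1/2) = (67 − 1) · (1/2) = 33 ≈ 33.0000.

E[X] = 33 = 33.0000.


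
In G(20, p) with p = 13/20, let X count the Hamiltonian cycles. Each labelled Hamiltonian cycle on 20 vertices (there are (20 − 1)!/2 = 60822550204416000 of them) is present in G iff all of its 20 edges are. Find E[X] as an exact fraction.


K_20 has (20 − 1)!/2 = 60822550204416000 labelled Hamiltonian cycles.
For each such Hamiltonian cycle H, let X_H = 1 if all 20 edges of H are present in G. Then P[X_H = 1] = p^{20} = (13/20)^{20} = 19004963774880799438801/104857600000000000000000000.
By linearity of expectation: E[X] = Σ_H E[X_H] = 60822550204416000 · p^{20} = 60822550204416000 · 19004963774880799438801/104857600000000000000000000 = 282209561360057334695429506990221/25600000000000000000.
Numerically: E[X] ≈ 1.1e+13.

E[X] = 60822550204416000 · (13/20)^{20} = 282209561360057334695429506990221/25600000000000000000 ≈ 1.1e+13.


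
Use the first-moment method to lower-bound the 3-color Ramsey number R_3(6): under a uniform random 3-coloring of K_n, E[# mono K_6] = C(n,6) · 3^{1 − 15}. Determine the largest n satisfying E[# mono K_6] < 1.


We need C(n, 6) · 3^{1 − 15} < 1, i.e. C(n, 6) < 3^{15 − 1} = 4782969.
Check values of n near the boundary:
  n = 37: C(37, 6) = 2324784; 2324784 < 4782969? YES
  n = 38: C(38, 6) = 2760681; 2760681 < 4782969? YES
  n = 39: C(39, 6) = 3262623; 3262623 < 4782969? YES
  n = 40: C(40, 6) = 3838380; 3838380 < 4782969? YES
  n = 41: C(41, 6) = 4496388; 4496388 < 4782969? YES
  n = 42: C(42, 6) = 5245786; 5245786 < 4782969? NO
The largest n with C(n, 6) < 4782969 is n = 41 (where E[X] = 1498796/1594323 ≈ 0.940083). Hence R_3(6) > 41, i.e. R_3(6) ≥ 42.

Largest n = 41; hence R_3(6) > 41.


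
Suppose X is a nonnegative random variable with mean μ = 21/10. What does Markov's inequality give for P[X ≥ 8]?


μ = E[X] = 21/10, a = 8.
Markov: P[X ≥ 8] ≤ μ/a = (21/10)/8 = 21/80.
Numerically: ≈ 0.263.
(Since a = 8 > μ = 2.100, the bound 21/80 is < 1 and informative.)

P[X ≥ 8] ≤ 21/80 ≈ 0.263.


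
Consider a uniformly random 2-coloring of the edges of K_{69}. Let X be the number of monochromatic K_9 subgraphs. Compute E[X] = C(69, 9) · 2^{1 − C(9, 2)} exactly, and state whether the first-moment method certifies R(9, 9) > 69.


E[X] = C(69, 9) · 2^{1 − 36} = 56672074888 · 2^{−35} = 56672074888/34359738368.
As a reduced fraction: E[X] = 7084009361/4294967296 ≈ 1.64937.
Is E[X] < 1? NO.
Since E[X] ≥ 1, the first-moment bound is inconclusive at n = 69; it does NOT by itself certify R(9, 9) > 69.

E[X] = 7084009361/4294967296 ≈ 1.64937; E[X] ≥ 1; first-moment method inconclusive here.


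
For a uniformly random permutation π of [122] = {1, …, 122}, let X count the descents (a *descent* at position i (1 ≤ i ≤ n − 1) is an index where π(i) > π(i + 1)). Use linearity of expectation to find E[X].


Write X = Σ X_I over i = 1, …, 121, with X_I the indicator of one descent.
There are 121 indicators.
For each fixed i, the pair (π(i), π(i+1)) is a uniformly random ordered pair of distinct values from {1, …, 122}; by symmetry P[π(i) > π(i+1)] = 1/2.
By linearity: E[X] = 121 · (1/2) = (122 − 1) · (1/2) = 121/2 ≈ 60.50000.

E[X] = 121/2 = 60.50000.


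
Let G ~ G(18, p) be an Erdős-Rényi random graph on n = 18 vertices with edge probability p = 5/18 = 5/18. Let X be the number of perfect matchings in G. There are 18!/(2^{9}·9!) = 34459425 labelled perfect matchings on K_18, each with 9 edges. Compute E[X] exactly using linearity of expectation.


K_18 has 18!/(2^{9}·9!) = 34459425 labelled perfect matchings.
For each such perfect matching H, let X_H = 1 if all 9 edges of H are present in G. Then P[X_H = 1] = p^{9} = (5/18)^{9} = 1953125/198359290368.
By linearity: E[X] = Σ_H E[X_H] = 34459425 · p^{9} = 34459425 · 1953125/198359290368 = 830908203125/2448880128.
Numerically: E[X] ≈ 339.3.

E[X] = 34459425 · (5/18)^{9} = 830908203125/2448880128 ≈ 339.3.


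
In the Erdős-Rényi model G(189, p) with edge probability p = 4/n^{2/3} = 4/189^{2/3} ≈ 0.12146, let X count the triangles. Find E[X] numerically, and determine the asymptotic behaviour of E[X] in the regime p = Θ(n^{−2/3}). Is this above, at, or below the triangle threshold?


Number of potential triangles: C(189, 3) = 1107414.
Each occurs with probability p³ ≈ (0.12146)³ ≈ 1.7916632e-03.
By linearity: E[X] = C(189, 3)·p³ ≈ 1107414 · 1.7916632e-03 ≈ 1984.11287.
Since α = 2/3 < 1, p = c/n^{2/3} ≫ 1/n is above the triangle threshold p ~ 1/n. Asymptotically E[X] ~ (c³/6)·n^{3(1−α)} = (4³/6)·n^{1} → ∞; triangles are abundant w.h.p.

E[X] ≈ 1984.11287; in regime p = Θ(1/n^{2/3}) E[X] diverges (above the triangle threshold p ~ 1/n).


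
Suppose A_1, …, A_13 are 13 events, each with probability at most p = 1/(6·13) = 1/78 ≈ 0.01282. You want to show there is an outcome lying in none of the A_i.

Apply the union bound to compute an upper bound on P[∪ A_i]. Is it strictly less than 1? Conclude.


Union bound: P[∪_{i=1}^{13} A_i] ≤ Σ_i P[A_i] ≤ 13·p = 13·(1/78) = 1/6.
Numerically: 1/6 ≈ 0.16667.
Is 1/6 < 1? YES.
Since P[∪ A_i] ≤ 1/6 < 1, the complement has P[∩ A_i^c] ≥ 1 − 1/6 = 5/6 > 0, so some outcome avoids every A_i.

13·p = 1/6 ≈ 0.16667; existence CERTIFIED by the union bound.


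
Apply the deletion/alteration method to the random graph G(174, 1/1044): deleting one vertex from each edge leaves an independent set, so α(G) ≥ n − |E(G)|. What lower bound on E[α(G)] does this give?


E[|E(G)|] = C(174, 2)·p = 15051 · (1/1044) = 173/12.
E[α(G)] ≥ n − E[|E(G)|] = 174 − 173/12 = 1915/12.
Numerically: ≈ 159.583333.
(This is only a lower bound; the true E[α(G)] may be larger.)

E[α(G)] ≥ 1915/12 ≈ 159.583333.
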